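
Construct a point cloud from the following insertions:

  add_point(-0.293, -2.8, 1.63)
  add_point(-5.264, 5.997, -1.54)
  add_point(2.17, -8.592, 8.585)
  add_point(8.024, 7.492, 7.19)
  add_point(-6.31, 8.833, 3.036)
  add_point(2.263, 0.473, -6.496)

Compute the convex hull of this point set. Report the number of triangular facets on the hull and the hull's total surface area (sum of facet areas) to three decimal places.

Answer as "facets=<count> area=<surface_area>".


facets=8 area=520.267

6 of the 6 inputs are extreme points: [0, 1, 2, 3, 4, 5].

Area of each hull facet:
  f1: (p2, p3, p4) → 125.5139
  f2: (p5, p2, p3) → 125.7901
  f3: (p0, p5, p2) → 25.2072
  f4: (p1, p3, p4) → 41.0875
  f5: (p1, p5, p3) → 80.8426
  f6: (p1, p0, p5) → 43.5552
  f7: (p1, p2, p4) → 52.7709
  f8: (p1, p0, p2) → 25.4997
Σ area = 520.267

Euler: V−E+F = 6−12+8 = 2.


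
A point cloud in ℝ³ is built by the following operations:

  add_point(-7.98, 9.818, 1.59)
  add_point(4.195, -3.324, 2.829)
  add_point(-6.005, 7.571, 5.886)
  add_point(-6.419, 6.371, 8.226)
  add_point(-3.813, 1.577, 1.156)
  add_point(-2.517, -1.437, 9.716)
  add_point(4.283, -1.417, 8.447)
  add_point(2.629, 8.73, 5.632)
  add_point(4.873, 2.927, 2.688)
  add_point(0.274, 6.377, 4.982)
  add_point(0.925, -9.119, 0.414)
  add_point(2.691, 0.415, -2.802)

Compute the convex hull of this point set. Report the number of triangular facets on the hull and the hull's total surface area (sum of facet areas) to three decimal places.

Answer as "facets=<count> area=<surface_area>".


9 of the 12 inputs are extreme points: [0, 1, 3, 5, 6, 7, 8, 10, 11].

Area of each hull facet:
  f1: (p11, p10, p0) → 70.5530
  f2: (p11, p7, p0) → 66.4291
  f3: (p11, p7, p8) → 17.9208
  f4: (p1, p11, p8) → 18.4451
  f5: (p1, p11, p10) → 24.4578
  f6: (p3, p7, p0) → 36.6360
  f7: (p3, p10, p0) → 71.6604
  f8: (p3, p5, p10) → 46.8894
  f9: (p6, p3, p5) → 28.0732
  f10: (p6, p3, p7) → 51.0729
  f11: (p6, p5, p10) → 39.6931
  f12: (p6, p1, p10) → 16.9098
  f13: (p6, p7, p8) → 24.6669
  f14: (p6, p1, p8) → 17.8002
Σ area = 531.208

Check V−E+F: 9 − 21 + 14 = 2.

facets=14 area=531.208


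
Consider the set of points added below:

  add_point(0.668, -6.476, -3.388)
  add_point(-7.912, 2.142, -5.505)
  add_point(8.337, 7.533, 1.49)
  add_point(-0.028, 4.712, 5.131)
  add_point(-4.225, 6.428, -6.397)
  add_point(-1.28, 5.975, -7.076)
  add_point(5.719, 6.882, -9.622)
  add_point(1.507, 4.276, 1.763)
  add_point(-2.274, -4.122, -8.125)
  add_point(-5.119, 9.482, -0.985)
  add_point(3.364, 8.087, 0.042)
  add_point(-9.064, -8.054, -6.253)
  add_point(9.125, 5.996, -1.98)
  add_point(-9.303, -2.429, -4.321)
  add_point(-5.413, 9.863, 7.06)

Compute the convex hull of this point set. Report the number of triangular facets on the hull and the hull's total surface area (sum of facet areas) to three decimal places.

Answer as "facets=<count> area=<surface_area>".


facets=20 area=798.886

Hull vertices (12/15): indices [0, 1, 2, 3, 4, 6, 8, 9, 11, 12, 13, 14].

Facet areas (half cross-product norm):
  f1: (p0, p6, p12) → 62.0499
  f2: (p11, p14, p13) → 24.1993
  f3: (p11, p3, p14) → 71.8461
  f4: (p11, p3, p0) → 70.0894
  f5: (p1, p14, p13) → 34.8229
  f6: (p1, p11, p13) → 9.0176
  f7: (p1, p11, p4) → 17.5499
  f8: (p9, p4, p6) → 30.3841
  f9: (p9, p1, p14) → 31.0776
  f10: (p9, p1, p4) → 17.7945
  f11: (p2, p3, p14) → 31.5990
  f12: (p2, p0, p12) → 28.0130
  f13: (p2, p3, p0) → 67.1720
  f14: (p2, p6, p12) → 11.8164
  f15: (p2, p9, p14) → 55.1678
  f16: (p2, p9, p6) → 72.7926
  f17: (p8, p0, p6) → 41.1370
  f18: (p8, p11, p0) → 24.3948
  f19: (p8, p4, p6) → 55.9527
  f20: (p8, p11, p4) → 42.0098
Σ area = 798.886

Check V−E+F: 12 − 30 + 20 = 2.


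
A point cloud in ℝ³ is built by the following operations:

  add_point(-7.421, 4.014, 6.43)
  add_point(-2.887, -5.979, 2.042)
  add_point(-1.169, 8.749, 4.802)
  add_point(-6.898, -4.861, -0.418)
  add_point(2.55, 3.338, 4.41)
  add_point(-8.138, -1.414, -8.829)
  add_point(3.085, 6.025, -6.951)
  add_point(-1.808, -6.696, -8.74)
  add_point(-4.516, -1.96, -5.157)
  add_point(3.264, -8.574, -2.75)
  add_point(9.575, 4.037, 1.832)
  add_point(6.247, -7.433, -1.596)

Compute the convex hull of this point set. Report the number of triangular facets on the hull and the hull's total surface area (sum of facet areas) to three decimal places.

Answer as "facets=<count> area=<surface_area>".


Hull vertices (11/12): indices [0, 1, 2, 3, 4, 5, 6, 7, 9, 10, 11].

Area of each hull facet:
  f1: (p3, p0, p5) → 49.7605
  f2: (p7, p6, p5) → 53.7235
  f3: (p7, p3, p5) → 35.3648
  f4: (p7, p3, p9) → 38.7096
  f5: (p11, p6, p10) → 67.4299
  f6: (p11, p4, p10) → 45.3092
  f7: (p11, p7, p9) → 9.4222
  f8: (p11, p7, p6) → 71.0178
  f9: (p2, p6, p10) → 61.7159
  f10: (p2, p4, p10) → 21.7849
  f11: (p2, p4, p0) → 26.3283
  f12: (p2, p0, p5) → 64.8713
  f13: (p2, p6, p5) → 86.9148
  f14: (p1, p3, p0) → 27.0290
  f15: (p1, p4, p0) → 52.0097
  f16: (p1, p11, p4) → 53.1327
  f17: (p1, p3, p9) → 18.2373
  f18: (p1, p11, p9) → 13.0537
Σ area = 795.815

Check V−E+F: 11 − 27 + 18 = 2.

facets=18 area=795.815


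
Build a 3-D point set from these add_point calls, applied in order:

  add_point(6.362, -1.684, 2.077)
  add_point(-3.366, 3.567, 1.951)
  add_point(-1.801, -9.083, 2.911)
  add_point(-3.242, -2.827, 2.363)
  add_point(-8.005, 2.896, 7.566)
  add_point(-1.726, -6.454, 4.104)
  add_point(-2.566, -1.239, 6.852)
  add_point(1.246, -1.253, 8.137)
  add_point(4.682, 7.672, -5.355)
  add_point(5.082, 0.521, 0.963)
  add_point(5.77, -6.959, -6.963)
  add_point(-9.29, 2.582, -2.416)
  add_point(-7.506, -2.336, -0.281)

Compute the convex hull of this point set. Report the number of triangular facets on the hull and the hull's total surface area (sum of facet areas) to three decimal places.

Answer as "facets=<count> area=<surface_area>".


Hull vertices (8/13): indices [0, 2, 4, 7, 8, 10, 11, 12].

Triangle areas on the boundary:
  f1: (p10, p2, p0) → 54.9919
  f2: (p8, p10, p11) → 108.4843
  f3: (p8, p10, p0) → 62.5415
  f4: (p4, p8, p11) → 76.1576
  f5: (p12, p4, p11) → 26.2227
  f6: (p12, p4, p2) → 43.8773
  f7: (p12, p10, p11) → 40.9308
  f8: (p12, p10, p2) → 59.2766
  f9: (p7, p2, p0) → 38.0708
  f10: (p7, p4, p2) → 50.2351
  f11: (p7, p8, p0) → 45.0940
  f12: (p7, p4, p8) → 83.7192
Σ area = 689.602

Euler: V−E+F = 8−18+12 = 2.

facets=12 area=689.602


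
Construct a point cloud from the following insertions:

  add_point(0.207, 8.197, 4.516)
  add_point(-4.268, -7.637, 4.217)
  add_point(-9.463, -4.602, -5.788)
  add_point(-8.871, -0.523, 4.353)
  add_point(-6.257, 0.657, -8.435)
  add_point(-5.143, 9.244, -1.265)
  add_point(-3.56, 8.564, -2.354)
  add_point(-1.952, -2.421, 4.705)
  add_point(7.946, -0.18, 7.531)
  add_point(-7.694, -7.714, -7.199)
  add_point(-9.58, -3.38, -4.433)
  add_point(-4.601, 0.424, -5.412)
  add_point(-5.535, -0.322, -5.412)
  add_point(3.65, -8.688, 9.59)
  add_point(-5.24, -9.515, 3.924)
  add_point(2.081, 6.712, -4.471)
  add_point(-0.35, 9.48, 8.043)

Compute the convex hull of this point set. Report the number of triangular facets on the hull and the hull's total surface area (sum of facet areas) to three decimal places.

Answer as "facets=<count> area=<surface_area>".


facets=20 area=936.896

Hull vertices (12/17): indices [2, 3, 4, 5, 6, 8, 9, 10, 13, 14, 15, 16].

Area of each hull facet:
  f1: (p13, p16, p8) → 57.8179
  f2: (p15, p16, p8) → 78.7302
  f3: (p3, p13, p16) → 105.7906
  f4: (p5, p15, p16) → 43.4048
  f5: (p5, p3, p10) → 54.1749
  f6: (p5, p3, p16) → 60.0322
  f7: (p9, p13, p8) → 98.8583
  f8: (p9, p15, p8) → 132.4809
  f9: (p2, p3, p10) → 3.6238
  f10: (p14, p3, p13) → 50.0844
  f11: (p14, p9, p13) → 44.5067
  f12: (p14, p2, p3) → 49.4448
  f13: (p14, p2, p9) → 21.9989
  f14: (p4, p5, p10) → 36.6947
  f15: (p4, p2, p10) → 6.0035
  f16: (p4, p9, p15) → 37.5586
  f17: (p4, p2, p9) → 12.4190
  f18: (p6, p5, p15) → 1.4954
  f19: (p6, p4, p15) → 31.9804
  f20: (p6, p4, p5) → 9.7955
Σ area = 936.896

Euler characteristic 12−30+20 = 2 ✓


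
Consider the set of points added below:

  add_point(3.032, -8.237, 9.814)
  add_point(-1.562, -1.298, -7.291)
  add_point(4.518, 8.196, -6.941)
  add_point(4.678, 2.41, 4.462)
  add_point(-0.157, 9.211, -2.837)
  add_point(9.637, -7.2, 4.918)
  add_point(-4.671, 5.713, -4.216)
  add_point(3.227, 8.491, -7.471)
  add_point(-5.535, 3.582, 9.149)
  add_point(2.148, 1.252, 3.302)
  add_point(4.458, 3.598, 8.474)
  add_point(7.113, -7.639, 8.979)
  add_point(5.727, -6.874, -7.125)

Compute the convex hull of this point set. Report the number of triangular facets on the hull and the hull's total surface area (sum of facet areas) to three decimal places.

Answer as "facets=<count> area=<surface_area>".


facets=18 area=881.725

Hull vertices (11/13): indices [0, 1, 2, 4, 5, 6, 7, 8, 10, 11, 12].

Facet areas (half cross-product norm):
  f1: (p1, p0, p8) → 122.1064
  f2: (p10, p0, p8) → 59.5812
  f3: (p6, p1, p8) → 54.1403
  f4: (p6, p1, p7) → 36.3372
  f5: (p12, p0, p5) → 49.7403
  f6: (p12, p1, p0) → 78.8300
  f7: (p12, p1, p7) → 49.0400
  f8: (p4, p10, p8) → 64.5317
  f9: (p4, p6, p8) → 39.6781
  f10: (p4, p6, p7) → 16.6864
  f11: (p2, p10, p5) → 100.4419
  f12: (p2, p12, p5) → 95.6803
  f13: (p2, p12, p7) → 10.3706
  f14: (p2, p4, p7) → 3.9852
  f15: (p2, p4, p10) → 41.2735
  f16: (p11, p0, p5) → 7.3072
  f17: (p11, p10, p5) → 27.7465
  f18: (p11, p10, p0) → 24.2481
Σ area = 881.725

Check V−E+F: 11 − 27 + 18 = 2.


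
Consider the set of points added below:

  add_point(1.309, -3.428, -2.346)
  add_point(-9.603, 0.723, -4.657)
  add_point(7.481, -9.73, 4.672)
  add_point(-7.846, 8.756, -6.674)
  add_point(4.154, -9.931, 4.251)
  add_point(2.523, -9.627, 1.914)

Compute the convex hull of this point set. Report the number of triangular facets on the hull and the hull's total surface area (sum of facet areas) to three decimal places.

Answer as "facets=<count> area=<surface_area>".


Hull vertices (6/6): indices [0, 1, 2, 3, 4, 5].

Area of each hull facet:
  f1: (p4, p3, p1) → 72.6129
  f2: (p4, p3, p2) → 36.2344
  f3: (p0, p3, p1) → 49.4947
  f4: (p0, p3, p2) → 35.7298
  f5: (p5, p4, p2) → 3.6193
  f6: (p5, p0, p2) → 19.5596
  f7: (p5, p4, p1) → 15.6286
  f8: (p5, p0, p1) → 38.2049
Σ area = 271.084

Check V−E+F: 6 − 12 + 8 = 2.

facets=8 area=271.084


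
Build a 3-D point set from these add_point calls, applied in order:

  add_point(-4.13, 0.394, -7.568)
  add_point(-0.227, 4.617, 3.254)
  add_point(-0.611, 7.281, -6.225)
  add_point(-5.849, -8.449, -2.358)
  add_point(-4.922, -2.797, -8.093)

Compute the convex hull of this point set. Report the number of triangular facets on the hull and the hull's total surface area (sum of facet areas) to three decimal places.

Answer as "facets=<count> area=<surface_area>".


5 of the 5 inputs are extreme points: [0, 1, 2, 3, 4].

Per-facet area ½‖(b−a)×(c−a)‖:
  f1: (p2, p1, p3) → 74.6340
  f2: (p4, p2, p3) → 37.4100
  f3: (p0, p1, p3) → 63.4674
  f4: (p0, p4, p3) → 10.9534
  f5: (p0, p2, p1) → 38.6155
  f6: (p0, p4, p2) → 2.9330
Σ area = 228.013

Euler: V−E+F = 5−9+6 = 2.

facets=6 area=228.013


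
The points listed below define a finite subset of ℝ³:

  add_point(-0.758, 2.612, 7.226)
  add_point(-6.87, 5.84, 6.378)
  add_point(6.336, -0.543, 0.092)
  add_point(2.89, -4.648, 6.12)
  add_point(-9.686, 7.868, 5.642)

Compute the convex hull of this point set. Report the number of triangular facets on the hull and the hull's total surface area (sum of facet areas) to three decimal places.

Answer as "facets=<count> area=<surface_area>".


facets=6 area=174.535

Points on the hull: [0, 1, 2, 3, 4] (5 of 5).

Area of each hull facet:
  f1: (p3, p2, p4) → 71.3752
  f2: (p0, p2, p4) → 43.3107
  f3: (p0, p3, p2) → 32.6463
  f4: (p1, p3, p4) → 7.5065
  f5: (p1, p0, p4) → 1.9880
  f6: (p1, p0, p3) → 17.7079
Σ area = 174.535

Euler characteristic 5−9+6 = 2 ✓


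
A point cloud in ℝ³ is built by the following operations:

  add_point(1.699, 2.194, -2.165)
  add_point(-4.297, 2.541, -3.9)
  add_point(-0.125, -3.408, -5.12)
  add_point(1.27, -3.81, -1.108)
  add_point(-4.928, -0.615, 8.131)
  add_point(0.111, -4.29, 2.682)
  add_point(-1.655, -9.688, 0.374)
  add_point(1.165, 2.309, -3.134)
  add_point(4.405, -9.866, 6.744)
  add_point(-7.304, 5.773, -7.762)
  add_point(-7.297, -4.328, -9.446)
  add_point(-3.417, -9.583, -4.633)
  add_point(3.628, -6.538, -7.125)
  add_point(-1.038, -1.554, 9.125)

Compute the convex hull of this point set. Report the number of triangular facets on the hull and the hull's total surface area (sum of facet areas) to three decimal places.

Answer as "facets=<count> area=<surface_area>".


facets=16 area=686.798

Points on the hull: [0, 4, 6, 7, 8, 9, 10, 11, 12, 13] (10 of 14).

Area of each hull facet:
  f1: (p12, p10, p9) → 57.5577
  f2: (p4, p10, p9) → 86.5042
  f3: (p4, p13, p9) → 32.0968
  f4: (p4, p13, p8) → 16.3291
  f5: (p0, p13, p9) → 63.1535
  f6: (p0, p13, p8) → 62.1303
  f7: (p0, p12, p8) → 70.4871
  f8: (p6, p4, p8) → 52.5966
  f9: (p7, p12, p9) → 48.6071
  f10: (p7, p0, p9) → 3.2263
  f11: (p7, p0, p12) → 5.5160
  f12: (p11, p4, p10) → 63.4418
  f13: (p11, p6, p4) → 28.6638
  f14: (p11, p12, p10) → 32.7350
  f15: (p11, p12, p8) → 54.1914
  f16: (p11, p6, p8) → 9.5612
Σ area = 686.798

Euler characteristic 10−24+16 = 2 ✓


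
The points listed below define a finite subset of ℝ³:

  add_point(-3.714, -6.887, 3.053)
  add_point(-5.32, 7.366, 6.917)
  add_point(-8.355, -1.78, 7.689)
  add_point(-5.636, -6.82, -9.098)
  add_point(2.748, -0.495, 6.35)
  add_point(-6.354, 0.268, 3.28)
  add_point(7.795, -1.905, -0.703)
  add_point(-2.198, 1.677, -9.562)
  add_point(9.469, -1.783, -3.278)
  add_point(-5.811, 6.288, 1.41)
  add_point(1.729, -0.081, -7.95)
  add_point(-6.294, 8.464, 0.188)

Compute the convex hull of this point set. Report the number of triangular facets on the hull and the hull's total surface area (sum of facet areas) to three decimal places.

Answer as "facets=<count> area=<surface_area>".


facets=16 area=751.562

Extreme-point indices: [0, 1, 2, 3, 4, 6, 7, 8, 10, 11] — 10 of 12 on the boundary.

Per-facet area ½‖(b−a)×(c−a)‖:
  f1: (p7, p11, p8) → 85.9059
  f2: (p3, p11, p2) → 106.8503
  f3: (p3, p7, p11) → 54.2561
  f4: (p1, p11, p2) → 32.7191
  f5: (p1, p11, p8) → 65.8134
  f6: (p0, p3, p2) → 45.3992
  f7: (p0, p3, p8) → 91.6712
  f8: (p10, p7, p8) → 5.2987
  f9: (p10, p3, p8) → 38.5845
  f10: (p10, p3, p7) → 21.0562
  f11: (p4, p1, p2) → 49.1989
  f12: (p4, p1, p8) → 56.7365
  f13: (p4, p0, p2) → 39.1766
  f14: (p6, p0, p8) → 13.6589
  f15: (p6, p4, p8) → 2.7587
  f16: (p6, p4, p0) → 42.4777
Σ area = 751.562

Euler characteristic 10−24+16 = 2 ✓


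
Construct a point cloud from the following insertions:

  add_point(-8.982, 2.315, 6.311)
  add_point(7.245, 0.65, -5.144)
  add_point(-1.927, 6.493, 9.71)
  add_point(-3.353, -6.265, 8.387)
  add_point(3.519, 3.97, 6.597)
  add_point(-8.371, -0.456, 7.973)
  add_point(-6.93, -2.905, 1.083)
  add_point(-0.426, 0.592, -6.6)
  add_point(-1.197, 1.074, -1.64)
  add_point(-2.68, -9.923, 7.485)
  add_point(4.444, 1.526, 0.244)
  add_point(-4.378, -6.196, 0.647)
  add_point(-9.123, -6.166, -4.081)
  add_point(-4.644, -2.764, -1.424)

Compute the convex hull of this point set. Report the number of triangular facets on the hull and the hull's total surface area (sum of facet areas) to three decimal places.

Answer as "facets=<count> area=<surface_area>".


facets=14 area=693.319

9 of the 14 inputs are extreme points: [0, 1, 2, 3, 4, 5, 7, 9, 12].

Per-facet area ½‖(b−a)×(c−a)‖:
  f1: (p9, p1, p12) → 117.4644
  f2: (p5, p9, p12) → 68.4101
  f3: (p7, p1, p12) → 30.6522
  f4: (p7, p2, p1) → 67.6767
  f5: (p4, p2, p1) → 28.2271
  f6: (p4, p9, p1) → 97.0031
  f7: (p4, p9, p2) → 51.5130
  f8: (p3, p9, p2) → 7.7413
  f9: (p3, p5, p2) → 36.8527
  f10: (p3, p5, p9) → 8.3277
  f11: (p0, p7, p12) → 74.0316
  f12: (p0, p7, p2) → 69.0063
  f13: (p0, p5, p12) → 21.8411
  f14: (p0, p5, p2) → 14.5716
Σ area = 693.319

Check V−E+F: 9 − 21 + 14 = 2.


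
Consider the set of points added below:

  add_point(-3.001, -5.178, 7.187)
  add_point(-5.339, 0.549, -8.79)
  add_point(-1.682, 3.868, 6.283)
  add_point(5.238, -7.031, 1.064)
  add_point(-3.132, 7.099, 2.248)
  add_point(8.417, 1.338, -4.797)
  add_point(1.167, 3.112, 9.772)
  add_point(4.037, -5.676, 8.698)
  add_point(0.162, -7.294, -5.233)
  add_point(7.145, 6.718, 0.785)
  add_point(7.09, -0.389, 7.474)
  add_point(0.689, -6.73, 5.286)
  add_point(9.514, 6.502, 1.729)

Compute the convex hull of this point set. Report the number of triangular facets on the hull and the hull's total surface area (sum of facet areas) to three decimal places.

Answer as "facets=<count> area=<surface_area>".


Hull vertices (13/13): indices [0, 1, 2, 3, 4, 5, 6, 7, 8, 9, 10, 11, 12].

Area of each hull facet:
  f1: (p0, p8, p1) → 66.1759
  f2: (p5, p8, p1) → 60.1805
  f3: (p4, p6, p12) → 54.3502
  f4: (p4, p0, p1) → 85.2190
  f5: (p10, p6, p12) → 33.6630
  f6: (p10, p5, p12) → 39.0024
  f7: (p9, p4, p1) → 67.6112
  f8: (p9, p4, p12) → 6.6251
  f9: (p9, p5, p1) → 56.1698
  f10: (p9, p5, p12) → 10.0383
  f11: (p2, p0, p6) → 20.7459
  f12: (p2, p4, p6) → 6.6105
  f13: (p2, p4, p0) → 19.1938
  f14: (p3, p5, p8) → 42.2886
  f15: (p3, p10, p5) → 48.9309
  f16: (p7, p3, p10) → 24.2510
  f17: (p7, p0, p6) → 31.5554
  f18: (p7, p10, p6) → 22.5524
  f19: (p11, p7, p0) → 10.6380
  f20: (p11, p7, p3) → 15.2060
  f21: (p11, p0, p8) → 21.3685
  f22: (p11, p3, p8) → 25.0781
Σ area = 767.454

Euler: V−E+F = 13−33+22 = 2.

facets=22 area=767.454


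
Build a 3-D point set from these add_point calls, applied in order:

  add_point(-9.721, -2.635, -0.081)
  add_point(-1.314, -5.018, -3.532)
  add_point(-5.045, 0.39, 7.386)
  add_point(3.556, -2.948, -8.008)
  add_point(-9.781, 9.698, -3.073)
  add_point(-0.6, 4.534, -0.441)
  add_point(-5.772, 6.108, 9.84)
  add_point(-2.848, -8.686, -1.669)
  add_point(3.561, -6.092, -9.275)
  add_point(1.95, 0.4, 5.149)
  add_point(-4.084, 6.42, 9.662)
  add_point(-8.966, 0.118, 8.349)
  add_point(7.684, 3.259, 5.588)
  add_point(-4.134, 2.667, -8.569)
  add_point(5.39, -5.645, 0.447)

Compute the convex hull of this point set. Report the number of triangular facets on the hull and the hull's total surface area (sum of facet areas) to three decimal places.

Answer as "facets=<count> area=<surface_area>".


Hull vertices (11/15): indices [0, 3, 4, 6, 7, 8, 10, 11, 12, 13, 14].

Facet areas (half cross-product norm):
  f1: (p13, p12, p4) → 97.1296
  f2: (p14, p8, p12) → 43.3017
  f3: (p14, p8, p7) → 40.7186
  f4: (p14, p11, p12) → 86.6090
  f5: (p14, p11, p7) → 66.2579
  f6: (p10, p12, p4) → 91.1757
  f7: (p10, p11, p12) → 49.3440
  f8: (p0, p11, p4) → 56.3086
  f9: (p0, p11, p7) → 39.4469
  f10: (p0, p13, p4) → 56.9590
  f11: (p0, p8, p7) → 43.2760
  f12: (p0, p13, p8) → 66.9268
  f13: (p3, p8, p12) → 18.8019
  f14: (p3, p13, p12) → 73.9132
  f15: (p3, p13, p8) → 13.7567
  f16: (p6, p11, p4) → 48.3274
  f17: (p6, p10, p4) → 11.9548
  f18: (p6, p10, p11) → 4.8719
Σ area = 909.080

Euler: V−E+F = 11−27+18 = 2.

facets=18 area=909.080


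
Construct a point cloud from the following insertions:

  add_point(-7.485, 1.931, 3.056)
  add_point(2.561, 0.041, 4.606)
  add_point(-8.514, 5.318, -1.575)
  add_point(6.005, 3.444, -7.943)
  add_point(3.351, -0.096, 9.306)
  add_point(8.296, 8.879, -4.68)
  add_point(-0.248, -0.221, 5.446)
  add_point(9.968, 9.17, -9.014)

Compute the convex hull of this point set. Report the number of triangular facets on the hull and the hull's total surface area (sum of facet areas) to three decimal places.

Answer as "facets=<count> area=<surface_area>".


8 of the 8 inputs are extreme points: [0, 1, 2, 3, 4, 5, 6, 7].

Per-facet area ½‖(b−a)×(c−a)‖:
  f1: (p3, p7, p2) → 49.4352
  f2: (p3, p4, p7) → 57.6935
  f3: (p5, p7, p2) → 34.6068
  f4: (p5, p4, p2) → 128.9669
  f5: (p5, p4, p7) → 18.7140
  f6: (p0, p3, p2) → 46.3470
  f7: (p0, p3, p6) → 60.2265
  f8: (p0, p4, p2) → 28.5094
  f9: (p0, p6, p4) → 11.4307
  f10: (p1, p6, p4) → 6.9617
  f11: (p1, p3, p4) → 14.9582
  f12: (p1, p3, p6) → 16.7490
Σ area = 474.599

Euler: V−E+F = 8−18+12 = 2.

facets=12 area=474.599


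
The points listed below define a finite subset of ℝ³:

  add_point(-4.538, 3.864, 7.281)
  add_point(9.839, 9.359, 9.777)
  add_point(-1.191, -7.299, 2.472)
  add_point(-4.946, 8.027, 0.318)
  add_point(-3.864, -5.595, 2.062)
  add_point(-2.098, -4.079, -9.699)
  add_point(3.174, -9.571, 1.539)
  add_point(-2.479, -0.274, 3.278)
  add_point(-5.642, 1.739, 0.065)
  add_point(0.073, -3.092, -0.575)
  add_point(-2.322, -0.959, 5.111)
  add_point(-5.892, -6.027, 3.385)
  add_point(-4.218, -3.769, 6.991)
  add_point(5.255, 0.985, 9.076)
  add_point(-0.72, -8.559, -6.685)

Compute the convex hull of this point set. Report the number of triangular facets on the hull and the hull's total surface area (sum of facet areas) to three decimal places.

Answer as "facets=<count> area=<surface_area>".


Points on the hull: [0, 1, 3, 5, 6, 8, 11, 12, 13, 14] (10 of 15).

Facet areas (half cross-product norm):
  f1: (p3, p5, p1) → 136.2745
  f2: (p13, p6, p1) → 35.9091
  f3: (p14, p6, p11) → 43.7774
  f4: (p14, p5, p11) → 31.7710
  f5: (p14, p6, p1) → 92.0489
  f6: (p14, p5, p1) → 73.4645
  f7: (p8, p5, p11) → 49.9470
  f8: (p8, p3, p5) → 32.9528
  f9: (p0, p3, p1) → 63.3270
  f10: (p0, p13, p1) → 48.3641
  f11: (p0, p8, p11) → 31.9198
  f12: (p0, p8, p3) → 22.7083
  f13: (p12, p0, p11) → 15.0576
  f14: (p12, p0, p13) → 37.6618
  f15: (p12, p6, p11) → 22.6477
  f16: (p12, p13, p6) → 56.5833
Σ area = 794.415

Euler: V−E+F = 10−24+16 = 2.

facets=16 area=794.415


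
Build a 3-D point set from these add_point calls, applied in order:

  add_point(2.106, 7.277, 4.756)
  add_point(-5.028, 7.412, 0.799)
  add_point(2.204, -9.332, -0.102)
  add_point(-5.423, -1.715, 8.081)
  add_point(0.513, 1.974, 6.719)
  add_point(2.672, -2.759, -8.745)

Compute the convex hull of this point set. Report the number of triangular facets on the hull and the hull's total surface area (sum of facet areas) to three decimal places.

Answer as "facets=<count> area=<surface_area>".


6 of the 6 inputs are extreme points: [0, 1, 2, 3, 4, 5].

Facet areas (half cross-product norm):
  f1: (p1, p5, p3) → 92.5096
  f2: (p2, p5, p3) → 72.5391
  f3: (p0, p1, p3) → 45.6739
  f4: (p0, p1, p5) → 64.3304
  f5: (p0, p2, p5) → 87.8454
  f6: (p4, p2, p3) → 46.0536
  f7: (p4, p0, p3) → 13.6509
  f8: (p4, p0, p2) → 32.3700
Σ area = 454.973

Euler characteristic 6−12+8 = 2 ✓

facets=8 area=454.973


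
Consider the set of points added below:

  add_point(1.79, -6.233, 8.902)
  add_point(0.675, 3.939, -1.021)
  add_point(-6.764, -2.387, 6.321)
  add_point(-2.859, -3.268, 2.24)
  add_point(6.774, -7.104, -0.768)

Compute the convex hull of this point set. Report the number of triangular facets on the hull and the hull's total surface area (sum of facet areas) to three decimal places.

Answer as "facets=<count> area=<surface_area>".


5 of the 5 inputs are extreme points: [0, 1, 2, 3, 4].

Per-facet area ½‖(b−a)×(c−a)‖:
  f1: (p0, p4, p2) → 52.0299
  f2: (p0, p1, p2) → 58.5438
  f3: (p0, p1, p4) → 66.2413
  f4: (p3, p4, p2) → 15.5818
  f5: (p3, p1, p2) → 22.4841
  f6: (p3, p1, p4) → 46.0615
Σ area = 260.942

Euler characteristic 5−9+6 = 2 ✓

facets=6 area=260.942


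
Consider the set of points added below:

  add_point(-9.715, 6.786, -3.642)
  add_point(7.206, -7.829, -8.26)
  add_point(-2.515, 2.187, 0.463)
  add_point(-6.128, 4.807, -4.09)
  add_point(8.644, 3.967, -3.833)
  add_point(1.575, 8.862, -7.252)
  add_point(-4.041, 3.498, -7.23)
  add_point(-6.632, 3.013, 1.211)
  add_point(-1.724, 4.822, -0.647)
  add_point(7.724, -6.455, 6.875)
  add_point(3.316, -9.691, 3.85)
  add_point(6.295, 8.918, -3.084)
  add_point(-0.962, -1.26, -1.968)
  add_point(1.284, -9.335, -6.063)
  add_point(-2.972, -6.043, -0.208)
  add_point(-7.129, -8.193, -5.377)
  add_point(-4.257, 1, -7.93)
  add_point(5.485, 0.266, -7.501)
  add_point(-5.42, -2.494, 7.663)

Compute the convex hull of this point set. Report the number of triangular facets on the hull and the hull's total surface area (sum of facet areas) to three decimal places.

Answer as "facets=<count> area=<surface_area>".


Points on the hull: [0, 1, 4, 5, 6, 7, 9, 10, 11, 13, 15, 16, 17, 18] (14 of 19).

Per-facet area ½‖(b−a)×(c−a)‖:
  f1: (p18, p15, p0) → 96.6441
  f2: (p18, p15, p10) → 76.7465
  f3: (p13, p1, p10) → 32.4699
  f4: (p13, p15, p10) → 42.7899
  f5: (p13, p15, p1) → 12.2285
  f6: (p9, p18, p10) → 37.2741
  f7: (p9, p1, p4) → 86.7974
  f8: (p9, p1, p10) → 39.5991
  f9: (p17, p1, p4) → 21.3240
  f10: (p17, p5, p4) → 26.9186
  f11: (p17, p5, p1) → 8.8170
  f12: (p7, p18, p0) → 9.4318
  f13: (p16, p15, p1) → 68.0953
  f14: (p16, p5, p1) → 70.9925
  f15: (p16, p15, p0) → 43.0133
  f16: (p11, p9, p18) → 121.1029
  f17: (p11, p7, p18) → 59.5789
  f18: (p11, p9, p4) → 35.8498
  f19: (p11, p7, p0) → 51.0235
  f20: (p11, p5, p4) → 16.9849
  f21: (p11, p5, p0) → 32.6754
  f22: (p6, p5, p0) → 28.1314
  f23: (p6, p16, p0) → 8.4917
  f24: (p6, p16, p5) → 6.9937
Σ area = 1033.974

Euler characteristic 14−36+24 = 2 ✓

facets=24 area=1033.974


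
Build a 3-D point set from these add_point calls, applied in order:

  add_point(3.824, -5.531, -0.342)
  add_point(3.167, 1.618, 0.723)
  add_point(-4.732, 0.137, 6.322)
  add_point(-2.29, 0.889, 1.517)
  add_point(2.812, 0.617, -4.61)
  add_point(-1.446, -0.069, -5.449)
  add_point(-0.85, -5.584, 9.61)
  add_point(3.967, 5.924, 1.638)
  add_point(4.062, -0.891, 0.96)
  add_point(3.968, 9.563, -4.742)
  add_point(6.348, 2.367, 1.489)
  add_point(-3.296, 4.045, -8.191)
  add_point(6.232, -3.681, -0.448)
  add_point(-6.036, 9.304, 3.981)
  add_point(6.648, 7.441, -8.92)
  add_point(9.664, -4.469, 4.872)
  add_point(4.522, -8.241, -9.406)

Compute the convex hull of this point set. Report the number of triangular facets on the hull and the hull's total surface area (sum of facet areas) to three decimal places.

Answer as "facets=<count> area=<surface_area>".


9 of the 17 inputs are extreme points: [2, 6, 7, 9, 11, 13, 14, 15, 16].

Per-facet area ½‖(b−a)×(c−a)‖:
  f1: (p6, p15, p13) → 96.8125
  f2: (p16, p6, p15) → 90.4664
  f3: (p14, p16, p15) → 117.6502
  f4: (p2, p6, p13) → 16.5425
  f5: (p2, p16, p6) → 75.1642
  f6: (p7, p15, p13) → 51.2545
  f7: (p11, p14, p16) → 74.7163
  f8: (p11, p2, p13) → 63.5990
  f9: (p11, p2, p16) → 109.9009
  f10: (p9, p14, p15) → 48.3553
  f11: (p9, p7, p15) → 34.3731
  f12: (p9, p7, p13) → 39.6967
  f13: (p9, p11, p13) → 60.8786
  f14: (p9, p11, p14) → 26.1120
Σ area = 905.522

Euler characteristic 9−21+14 = 2 ✓

facets=14 area=905.522


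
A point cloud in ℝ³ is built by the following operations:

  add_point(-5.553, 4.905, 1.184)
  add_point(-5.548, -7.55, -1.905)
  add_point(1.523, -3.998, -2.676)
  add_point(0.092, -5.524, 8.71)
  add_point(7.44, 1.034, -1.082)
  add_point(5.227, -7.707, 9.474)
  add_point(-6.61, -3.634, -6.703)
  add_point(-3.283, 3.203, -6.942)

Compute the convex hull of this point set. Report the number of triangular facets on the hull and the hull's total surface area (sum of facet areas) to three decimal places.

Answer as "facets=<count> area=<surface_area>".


facets=12 area=545.722

8 of the 8 inputs are extreme points: [0, 1, 2, 3, 4, 5, 6, 7].

Per-facet area ½‖(b−a)×(c−a)‖:
  f1: (p5, p0, p4) → 94.9465
  f2: (p7, p0, p6) → 32.7206
  f3: (p7, p0, p4) → 52.5047
  f4: (p2, p5, p4) → 51.2281
  f5: (p2, p7, p6) → 32.4682
  f6: (p2, p7, p4) → 38.2611
  f7: (p3, p5, p0) → 27.1582
  f8: (p1, p2, p6) → 24.4631
  f9: (p1, p2, p5) → 52.5707
  f10: (p1, p3, p5) → 30.1954
  f11: (p1, p0, p6) → 36.5670
  f12: (p1, p3, p0) → 72.6380
Σ area = 545.722

Euler: V−E+F = 8−18+12 = 2.


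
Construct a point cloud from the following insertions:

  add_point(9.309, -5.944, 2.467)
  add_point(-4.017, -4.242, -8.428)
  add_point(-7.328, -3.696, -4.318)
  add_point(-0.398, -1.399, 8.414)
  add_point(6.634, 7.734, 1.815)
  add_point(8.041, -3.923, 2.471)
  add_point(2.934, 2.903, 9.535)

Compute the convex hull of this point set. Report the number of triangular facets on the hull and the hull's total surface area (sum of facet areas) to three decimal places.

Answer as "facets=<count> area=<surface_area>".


Hull vertices (6/7): indices [0, 1, 2, 3, 4, 6].

Per-facet area ½‖(b−a)×(c−a)‖:
  f1: (p6, p4, p2) → 88.8124
  f2: (p6, p4, p0) → 61.3657
  f3: (p1, p0, p2) → 45.8877
  f4: (p1, p4, p2) → 50.0164
  f5: (p1, p4, p0) → 116.0613
  f6: (p3, p0, p2) → 89.4536
  f7: (p3, p6, p2) → 33.2288
  f8: (p3, p6, p0) → 33.9120
Σ area = 518.738

Euler: V−E+F = 6−12+8 = 2.

facets=8 area=518.738


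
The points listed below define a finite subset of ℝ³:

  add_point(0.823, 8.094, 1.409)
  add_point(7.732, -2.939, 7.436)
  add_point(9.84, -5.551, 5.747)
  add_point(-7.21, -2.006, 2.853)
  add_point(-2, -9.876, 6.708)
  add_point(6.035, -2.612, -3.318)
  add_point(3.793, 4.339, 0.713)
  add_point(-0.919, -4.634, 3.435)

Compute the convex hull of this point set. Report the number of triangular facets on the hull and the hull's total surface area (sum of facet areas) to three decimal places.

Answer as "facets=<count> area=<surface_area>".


facets=10 area=472.361

7 of the 8 inputs are extreme points: [0, 1, 2, 3, 4, 5, 6].

Per-facet area ½‖(b−a)×(c−a)‖:
  f1: (p5, p0, p3) → 77.6904
  f2: (p1, p0, p3) → 87.3537
  f3: (p6, p5, p2) → 42.6317
  f4: (p6, p5, p0) → 9.5385
  f5: (p6, p1, p2) → 18.3740
  f6: (p6, p1, p0) → 19.2418
  f7: (p4, p1, p2) → 22.4877
  f8: (p4, p5, p2) → 63.7742
  f9: (p4, p1, p3) → 61.0335
  f10: (p4, p5, p3) → 70.2359
Σ area = 472.361

Check V−E+F: 7 − 15 + 10 = 2.


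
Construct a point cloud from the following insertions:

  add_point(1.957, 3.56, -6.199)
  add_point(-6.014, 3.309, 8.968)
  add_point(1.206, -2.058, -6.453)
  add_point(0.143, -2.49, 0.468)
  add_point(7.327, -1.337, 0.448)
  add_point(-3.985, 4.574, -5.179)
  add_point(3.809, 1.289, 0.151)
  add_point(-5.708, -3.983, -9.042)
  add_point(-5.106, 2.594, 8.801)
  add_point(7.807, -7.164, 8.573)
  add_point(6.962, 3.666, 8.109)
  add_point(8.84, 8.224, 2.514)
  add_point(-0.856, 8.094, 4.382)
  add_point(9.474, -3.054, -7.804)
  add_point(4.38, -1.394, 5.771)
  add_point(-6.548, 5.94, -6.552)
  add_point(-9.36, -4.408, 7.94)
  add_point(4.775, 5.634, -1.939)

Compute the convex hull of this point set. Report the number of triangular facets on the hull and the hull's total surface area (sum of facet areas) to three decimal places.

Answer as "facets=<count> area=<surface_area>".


facets=16 area=1113.152

10 of the 18 inputs are extreme points: [0, 1, 7, 9, 10, 11, 12, 13, 15, 16].

Per-facet area ½‖(b−a)×(c−a)‖:
  f1: (p9, p11, p13) → 114.1076
  f2: (p10, p9, p11) → 31.7660
  f3: (p7, p15, p16) → 86.7759
  f4: (p7, p15, p13) → 78.3257
  f5: (p7, p9, p16) → 149.0048
  f6: (p7, p9, p13) → 129.3880
  f7: (p1, p15, p16) → 66.7206
  f8: (p1, p9, p16) → 71.3783
  f9: (p1, p10, p9) → 70.6445
  f10: (p0, p11, p13) → 60.9646
  f11: (p0, p15, p13) → 21.0672
  f12: (p0, p15, p11) → 46.8500
  f13: (p12, p15, p11) → 59.2503
  f14: (p12, p1, p15) → 52.2853
  f15: (p12, p10, p11) → 33.7895
  f16: (p12, p1, p10) → 40.8336
Σ area = 1113.152

Check V−E+F: 10 − 24 + 16 = 2.


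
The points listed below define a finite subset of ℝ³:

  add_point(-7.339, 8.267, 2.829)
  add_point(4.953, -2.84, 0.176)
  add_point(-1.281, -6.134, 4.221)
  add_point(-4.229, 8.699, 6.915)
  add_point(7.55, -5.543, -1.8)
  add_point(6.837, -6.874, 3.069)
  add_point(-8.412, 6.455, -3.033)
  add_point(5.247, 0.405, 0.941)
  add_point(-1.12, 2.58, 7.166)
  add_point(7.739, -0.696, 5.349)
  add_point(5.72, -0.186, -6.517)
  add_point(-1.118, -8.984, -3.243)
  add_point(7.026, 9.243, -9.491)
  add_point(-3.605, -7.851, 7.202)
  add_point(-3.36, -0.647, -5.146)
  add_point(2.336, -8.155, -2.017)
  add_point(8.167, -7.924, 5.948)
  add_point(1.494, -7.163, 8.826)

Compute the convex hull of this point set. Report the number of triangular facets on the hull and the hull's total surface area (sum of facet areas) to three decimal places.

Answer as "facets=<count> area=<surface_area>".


facets=22 area=1000.986

Hull vertices (13/18): indices [0, 3, 4, 6, 9, 10, 11, 12, 13, 14, 15, 16, 17].

Triangle areas on the boundary:
  f1: (p14, p12, p6) → 67.0572
  f2: (p14, p11, p6) → 21.5716
  f3: (p14, p11, p12) → 57.0144
  f4: (p4, p12, p16) → 48.2869
  f5: (p9, p12, p16) → 50.7436
  f6: (p9, p3, p12) → 130.9222
  f7: (p17, p9, p16) → 26.3358
  f8: (p17, p9, p3) → 73.0742
  f9: (p15, p11, p16) → 10.8496
  f10: (p15, p4, p16) → 23.7101
  f11: (p15, p4, p11) → 3.9706
  f12: (p10, p11, p12) → 27.7827
  f13: (p10, p4, p12) → 19.6059
  f14: (p10, p4, p11) → 34.7042
  f15: (p13, p11, p16) → 60.2808
  f16: (p13, p17, p16) → 13.4459
  f17: (p13, p11, p6) → 90.2236
  f18: (p13, p17, p3) → 44.5177
  f19: (p0, p13, p6) → 53.2962
  f20: (p0, p13, p3) → 42.6306
  f21: (p0, p12, p6) → 52.2079
  f22: (p0, p3, p12) → 48.7539
Σ area = 1000.986

Check V−E+F: 13 − 33 + 22 = 2.


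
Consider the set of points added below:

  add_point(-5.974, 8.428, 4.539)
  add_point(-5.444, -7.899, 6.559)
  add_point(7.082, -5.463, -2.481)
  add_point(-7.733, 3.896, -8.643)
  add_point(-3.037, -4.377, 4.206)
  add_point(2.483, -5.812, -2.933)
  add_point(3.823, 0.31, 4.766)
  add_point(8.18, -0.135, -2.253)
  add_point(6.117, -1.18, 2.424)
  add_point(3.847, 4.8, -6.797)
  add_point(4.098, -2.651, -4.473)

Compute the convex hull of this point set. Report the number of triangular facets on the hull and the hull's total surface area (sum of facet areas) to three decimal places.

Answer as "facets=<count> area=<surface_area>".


facets=16 area=699.065

Points on the hull: [0, 1, 2, 3, 5, 6, 7, 8, 9, 10] (10 of 11).

Per-facet area ½‖(b−a)×(c−a)‖:
  f1: (p0, p1, p3) → 113.2756
  f2: (p5, p1, p3) → 95.2964
  f3: (p9, p0, p3) → 78.9350
  f4: (p9, p0, p7) → 61.4542
  f5: (p6, p0, p7) → 47.6591
  f6: (p6, p0, p1) → 78.7018
  f7: (p2, p5, p1) → 23.9588
  f8: (p2, p9, p7) → 19.1731
  f9: (p8, p6, p1) → 21.5303
  f10: (p8, p2, p1) → 46.0492
  f11: (p8, p6, p7) → 6.1923
  f12: (p8, p2, p7) → 13.7951
  f13: (p10, p9, p3) → 45.9206
  f14: (p10, p2, p9) → 11.9778
  f15: (p10, p5, p3) → 27.0812
  f16: (p10, p2, p5) → 8.0649
Σ area = 699.065

Euler characteristic 10−24+16 = 2 ✓


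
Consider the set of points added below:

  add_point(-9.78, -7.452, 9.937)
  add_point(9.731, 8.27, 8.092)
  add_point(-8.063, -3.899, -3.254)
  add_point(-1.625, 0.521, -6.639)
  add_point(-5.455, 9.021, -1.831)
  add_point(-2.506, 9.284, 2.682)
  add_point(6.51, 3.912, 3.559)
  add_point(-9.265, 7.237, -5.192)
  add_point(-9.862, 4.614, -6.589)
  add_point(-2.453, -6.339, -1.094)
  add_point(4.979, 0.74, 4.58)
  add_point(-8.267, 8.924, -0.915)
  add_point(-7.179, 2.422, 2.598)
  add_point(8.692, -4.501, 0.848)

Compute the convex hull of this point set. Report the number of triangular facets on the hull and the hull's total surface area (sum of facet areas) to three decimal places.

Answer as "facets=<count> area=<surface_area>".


Hull vertices (11/14): indices [0, 1, 2, 3, 4, 5, 7, 8, 9, 11, 13].

Facet areas (half cross-product norm):
  f1: (p13, p0, p1) → 152.9947
  f2: (p13, p3, p1) → 100.8324
  f3: (p2, p0, p8) → 53.3817
  f4: (p2, p3, p8) → 34.9868
  f5: (p4, p3, p1) → 94.8541
  f6: (p5, p0, p1) → 130.7244
  f7: (p5, p11, p0) → 65.8822
  f8: (p5, p4, p1) → 20.1046
  f9: (p5, p4, p11) → 7.7067
  f10: (p9, p13, p3) → 50.4685
  f11: (p9, p2, p3) → 26.0981
  f12: (p9, p13, p0) → 69.4982
  f13: (p9, p2, p0) → 42.4899
  f14: (p7, p3, p8) → 13.6260
  f15: (p7, p4, p3) → 26.9748
  f16: (p7, p4, p11) → 6.9446
  f17: (p7, p0, p8) → 30.7190
  f18: (p7, p11, p0) → 45.5379
Σ area = 973.825

Euler: V−E+F = 11−27+18 = 2.

facets=18 area=973.825


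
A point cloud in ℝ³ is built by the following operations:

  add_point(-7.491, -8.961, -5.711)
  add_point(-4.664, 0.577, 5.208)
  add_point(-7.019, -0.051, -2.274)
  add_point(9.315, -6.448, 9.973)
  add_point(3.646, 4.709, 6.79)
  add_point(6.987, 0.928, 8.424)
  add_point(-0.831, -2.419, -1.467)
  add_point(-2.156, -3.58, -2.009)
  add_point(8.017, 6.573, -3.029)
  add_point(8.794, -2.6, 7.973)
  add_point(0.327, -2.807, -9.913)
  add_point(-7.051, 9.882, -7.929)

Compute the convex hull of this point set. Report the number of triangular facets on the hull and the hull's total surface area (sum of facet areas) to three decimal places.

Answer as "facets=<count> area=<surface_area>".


facets=16 area=964.615

Hull vertices (10/12): indices [0, 1, 2, 3, 4, 5, 8, 9, 10, 11].

Facet areas (half cross-product norm):
  f1: (p10, p3, p0) → 118.1364
  f2: (p10, p11, p0) → 79.7576
  f3: (p8, p10, p3) → 128.1361
  f4: (p8, p10, p11) → 96.0527
  f5: (p1, p3, p0) → 120.1629
  f6: (p2, p11, p0) → 42.3553
  f7: (p2, p1, p0) → 33.9478
  f8: (p2, p1, p11) → 41.1792
  f9: (p4, p8, p11) → 88.0944
  f10: (p4, p1, p11) → 76.6005
  f11: (p9, p8, p3) → 12.2082
  f12: (p5, p1, p3) → 45.3506
  f13: (p5, p4, p1) → 23.8549
  f14: (p5, p9, p3) → 5.4376
  f15: (p5, p4, p8) → 28.6138
  f16: (p5, p9, p8) → 24.7263
Σ area = 964.615

Euler: V−E+F = 10−24+16 = 2.


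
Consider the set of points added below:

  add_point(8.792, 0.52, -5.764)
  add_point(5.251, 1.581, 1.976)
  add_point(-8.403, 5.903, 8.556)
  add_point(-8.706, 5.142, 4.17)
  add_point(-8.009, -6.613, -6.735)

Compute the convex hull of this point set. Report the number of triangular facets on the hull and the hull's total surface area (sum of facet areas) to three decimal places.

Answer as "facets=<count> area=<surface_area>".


5 of the 5 inputs are extreme points: [0, 1, 2, 3, 4].

Facet areas (half cross-product norm):
  f1: (p4, p0, p3) → 140.7252
  f2: (p2, p0, p3) → 41.0464
  f3: (p2, p4, p3) → 21.9575
  f4: (p1, p4, p0) → 75.1798
  f5: (p1, p2, p0) → 43.2672
  f6: (p1, p2, p4) → 133.6083
Σ area = 455.784

Euler: V−E+F = 5−9+6 = 2.

facets=6 area=455.784


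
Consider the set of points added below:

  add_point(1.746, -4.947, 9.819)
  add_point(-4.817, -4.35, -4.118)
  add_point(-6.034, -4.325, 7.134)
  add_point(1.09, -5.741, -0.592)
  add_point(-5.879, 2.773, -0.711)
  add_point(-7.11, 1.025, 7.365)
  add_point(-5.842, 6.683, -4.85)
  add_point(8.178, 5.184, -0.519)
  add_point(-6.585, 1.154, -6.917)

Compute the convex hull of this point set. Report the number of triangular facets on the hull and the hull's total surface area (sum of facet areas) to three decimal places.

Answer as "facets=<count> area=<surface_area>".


facets=12 area=600.428

Points on the hull: [0, 1, 2, 3, 5, 6, 7, 8] (8 of 9).

Per-facet area ½‖(b−a)×(c−a)‖:
  f1: (p8, p3, p7) → 78.1338
  f2: (p0, p7, p5) → 85.5849
  f3: (p0, p3, p7) → 67.7576
  f4: (p6, p7, p5) → 97.3077
  f5: (p6, p8, p5) → 40.0699
  f6: (p6, p8, p7) → 43.5252
  f7: (p1, p8, p3) → 17.6772
  f8: (p2, p0, p3) → 39.9870
  f9: (p2, p1, p3) → 36.2513
  f10: (p2, p0, p5) → 21.8498
  f11: (p2, p8, p5) → 38.9999
  f12: (p2, p1, p8) → 33.2840
Σ area = 600.428

Check V−E+F: 8 − 18 + 12 = 2.


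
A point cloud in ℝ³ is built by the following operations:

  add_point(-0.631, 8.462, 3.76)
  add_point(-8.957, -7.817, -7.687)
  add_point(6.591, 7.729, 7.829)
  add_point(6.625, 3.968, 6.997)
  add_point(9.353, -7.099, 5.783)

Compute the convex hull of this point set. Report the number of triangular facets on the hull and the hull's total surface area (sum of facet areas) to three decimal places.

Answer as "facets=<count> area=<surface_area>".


5 of the 5 inputs are extreme points: [0, 1, 2, 3, 4].

Area of each hull facet:
  f1: (p0, p4, p1) → 186.6534
  f2: (p2, p4, p1) → 172.9719
  f3: (p2, p0, p1) → 76.2307
  f4: (p3, p0, p4) → 40.7582
  f5: (p3, p2, p4) → 5.5723
  f6: (p3, p2, p0) → 16.0268
Σ area = 498.213

Euler characteristic 5−9+6 = 2 ✓

facets=6 area=498.213
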